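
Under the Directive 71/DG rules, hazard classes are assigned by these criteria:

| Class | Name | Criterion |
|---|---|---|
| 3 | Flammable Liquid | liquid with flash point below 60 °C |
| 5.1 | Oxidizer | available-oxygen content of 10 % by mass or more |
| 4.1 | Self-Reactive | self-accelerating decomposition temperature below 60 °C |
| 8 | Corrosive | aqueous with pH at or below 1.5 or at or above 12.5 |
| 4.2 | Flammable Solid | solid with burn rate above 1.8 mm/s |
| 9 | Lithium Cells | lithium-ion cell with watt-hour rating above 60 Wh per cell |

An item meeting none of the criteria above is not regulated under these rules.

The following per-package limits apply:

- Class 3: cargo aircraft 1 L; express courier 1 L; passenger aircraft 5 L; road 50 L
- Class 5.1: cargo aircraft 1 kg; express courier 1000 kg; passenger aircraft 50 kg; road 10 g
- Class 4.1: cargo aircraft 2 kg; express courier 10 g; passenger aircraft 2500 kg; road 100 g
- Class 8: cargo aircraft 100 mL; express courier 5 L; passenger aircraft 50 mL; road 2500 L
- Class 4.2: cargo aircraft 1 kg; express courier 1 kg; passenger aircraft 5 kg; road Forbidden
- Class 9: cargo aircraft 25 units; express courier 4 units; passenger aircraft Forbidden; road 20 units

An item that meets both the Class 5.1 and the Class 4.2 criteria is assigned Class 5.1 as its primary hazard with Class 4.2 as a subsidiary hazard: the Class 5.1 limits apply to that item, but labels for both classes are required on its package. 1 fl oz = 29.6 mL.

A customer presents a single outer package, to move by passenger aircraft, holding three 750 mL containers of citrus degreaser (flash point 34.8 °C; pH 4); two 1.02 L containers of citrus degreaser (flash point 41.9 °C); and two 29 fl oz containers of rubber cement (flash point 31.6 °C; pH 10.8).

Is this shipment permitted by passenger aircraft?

Flash point 34.8 °C meets the Class 3 criterion (Flammable Liquid), so the citrus degreaser is Class 3.
Citrus degreaser: flash point 41.9 °C < 60 °C → Class 3 (Flammable Liquid).
Rubber cement: flash point 31.6 °C < 60 °C → Class 3 (Flammable Liquid).
Total Class 3: (three 750 mL containers = 2.25 L) + (two 1.02 L containers = 2.04 L) + (two 29 fl oz containers = 1716.8 mL) = 6006.8 mL.
6006.8 mL > 5 L (passenger aircraft limit, Class 3) — over the limit.

No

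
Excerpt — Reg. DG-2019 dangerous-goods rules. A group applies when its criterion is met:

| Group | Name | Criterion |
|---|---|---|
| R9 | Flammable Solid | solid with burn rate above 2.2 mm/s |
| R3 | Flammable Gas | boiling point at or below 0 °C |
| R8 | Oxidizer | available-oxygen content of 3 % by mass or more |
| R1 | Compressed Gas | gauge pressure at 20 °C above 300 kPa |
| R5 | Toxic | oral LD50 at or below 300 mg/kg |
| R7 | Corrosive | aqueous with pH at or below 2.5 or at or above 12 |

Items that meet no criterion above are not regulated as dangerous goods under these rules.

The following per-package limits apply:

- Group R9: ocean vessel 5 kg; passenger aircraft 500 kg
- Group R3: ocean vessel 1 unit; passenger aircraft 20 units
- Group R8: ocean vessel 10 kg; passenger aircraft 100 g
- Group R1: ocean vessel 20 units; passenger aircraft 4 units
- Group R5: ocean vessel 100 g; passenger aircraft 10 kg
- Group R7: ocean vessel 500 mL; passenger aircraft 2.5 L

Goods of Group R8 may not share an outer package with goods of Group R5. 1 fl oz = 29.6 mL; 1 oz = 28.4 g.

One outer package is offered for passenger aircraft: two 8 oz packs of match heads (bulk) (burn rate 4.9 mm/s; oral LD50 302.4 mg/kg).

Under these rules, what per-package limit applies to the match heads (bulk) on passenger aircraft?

500 kg

With burn rate 4.9 mm/s (> 2.2 mm/s), the match heads (bulk) fall in Group R9.
The passenger aircraft limit for Group R9 is 500 kg.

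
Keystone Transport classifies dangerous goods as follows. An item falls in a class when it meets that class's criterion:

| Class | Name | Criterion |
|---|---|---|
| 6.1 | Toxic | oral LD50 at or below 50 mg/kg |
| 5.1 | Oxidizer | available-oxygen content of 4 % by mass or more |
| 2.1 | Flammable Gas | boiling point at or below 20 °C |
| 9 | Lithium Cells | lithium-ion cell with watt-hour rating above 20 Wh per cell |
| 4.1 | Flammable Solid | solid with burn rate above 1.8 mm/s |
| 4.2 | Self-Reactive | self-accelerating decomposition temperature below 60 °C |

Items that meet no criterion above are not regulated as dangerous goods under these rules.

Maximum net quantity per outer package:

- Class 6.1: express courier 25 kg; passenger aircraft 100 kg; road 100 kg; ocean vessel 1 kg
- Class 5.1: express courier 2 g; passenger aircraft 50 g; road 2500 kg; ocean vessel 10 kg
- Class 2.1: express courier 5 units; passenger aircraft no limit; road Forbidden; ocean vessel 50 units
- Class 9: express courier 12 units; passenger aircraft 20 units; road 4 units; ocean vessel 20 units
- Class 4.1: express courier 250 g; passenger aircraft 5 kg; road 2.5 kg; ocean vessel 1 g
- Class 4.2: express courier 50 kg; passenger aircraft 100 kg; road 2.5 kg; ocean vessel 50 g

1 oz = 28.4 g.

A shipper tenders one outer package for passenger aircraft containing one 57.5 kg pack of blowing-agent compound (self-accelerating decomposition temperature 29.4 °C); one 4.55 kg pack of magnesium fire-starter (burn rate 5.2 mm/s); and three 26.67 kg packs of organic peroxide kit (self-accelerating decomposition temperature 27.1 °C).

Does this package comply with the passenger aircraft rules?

No

The blowing-agent compound has self-accelerating decomposition temperature 29.4 °C, which is < 60 °C, so it is Class 4.2 (Self-Reactive).
Magnesium fire-starter: burn rate 5.2 mm/s > 1.8 mm/s → Class 4.1 (Flammable Solid).
Organic peroxide kit: self-accelerating decomposition temperature 27.1 °C < 60 °C → Class 4.2 (Self-Reactive).
Total Class 4.2: 57.5 kg + (three 26.67 kg packs = 80.01 kg) = 137.51 kg.
137.51 kg exceeds the passenger aircraft limit of 100 kg for Class 4.2.
Class 4.1 quantity: 4.55 kg.
4.55 kg is within the passenger aircraft limit of 5 kg for Class 4.1.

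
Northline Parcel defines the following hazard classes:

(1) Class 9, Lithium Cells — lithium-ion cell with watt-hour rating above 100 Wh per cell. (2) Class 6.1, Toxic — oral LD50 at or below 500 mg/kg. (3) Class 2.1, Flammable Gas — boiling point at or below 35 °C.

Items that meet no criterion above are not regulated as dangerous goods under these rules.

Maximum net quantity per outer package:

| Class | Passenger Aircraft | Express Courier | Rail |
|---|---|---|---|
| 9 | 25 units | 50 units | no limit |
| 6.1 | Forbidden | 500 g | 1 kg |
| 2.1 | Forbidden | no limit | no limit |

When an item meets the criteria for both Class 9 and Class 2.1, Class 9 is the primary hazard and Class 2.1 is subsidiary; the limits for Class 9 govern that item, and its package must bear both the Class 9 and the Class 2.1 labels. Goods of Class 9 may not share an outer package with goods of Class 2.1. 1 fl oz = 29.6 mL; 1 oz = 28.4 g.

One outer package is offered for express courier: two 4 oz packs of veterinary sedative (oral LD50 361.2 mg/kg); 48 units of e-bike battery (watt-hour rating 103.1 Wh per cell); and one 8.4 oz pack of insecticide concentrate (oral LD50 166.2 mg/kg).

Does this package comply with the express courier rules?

Veterinary sedative: oral LD50 361.2 mg/kg ≤ 500 mg/kg → Class 6.1 (Toxic).
Watt-hour rating 103.1 Wh per cell meets the Class 9 criterion (Lithium Cells), so the e-bike battery is Class 9.
Insecticide concentrate: oral LD50 166.2 mg/kg ≤ 500 mg/kg → Class 6.1 (Toxic).
Class 9 quantity: 48 units.
That is within the Class 9 express courier limit of 50 units.
Total Class 6.1: (two 4 oz packs = 227.2 g) + (one 8.4 oz pack = 238.56 g) = 465.76 g.
That is within the Class 6.1 express courier limit of 500 g.
The segregation rule (Class 9 with Class 2.1) does not apply to Class 9 with Class 6.1.
Every hazard class is within its express courier limit and no segregation rule is violated.

Yes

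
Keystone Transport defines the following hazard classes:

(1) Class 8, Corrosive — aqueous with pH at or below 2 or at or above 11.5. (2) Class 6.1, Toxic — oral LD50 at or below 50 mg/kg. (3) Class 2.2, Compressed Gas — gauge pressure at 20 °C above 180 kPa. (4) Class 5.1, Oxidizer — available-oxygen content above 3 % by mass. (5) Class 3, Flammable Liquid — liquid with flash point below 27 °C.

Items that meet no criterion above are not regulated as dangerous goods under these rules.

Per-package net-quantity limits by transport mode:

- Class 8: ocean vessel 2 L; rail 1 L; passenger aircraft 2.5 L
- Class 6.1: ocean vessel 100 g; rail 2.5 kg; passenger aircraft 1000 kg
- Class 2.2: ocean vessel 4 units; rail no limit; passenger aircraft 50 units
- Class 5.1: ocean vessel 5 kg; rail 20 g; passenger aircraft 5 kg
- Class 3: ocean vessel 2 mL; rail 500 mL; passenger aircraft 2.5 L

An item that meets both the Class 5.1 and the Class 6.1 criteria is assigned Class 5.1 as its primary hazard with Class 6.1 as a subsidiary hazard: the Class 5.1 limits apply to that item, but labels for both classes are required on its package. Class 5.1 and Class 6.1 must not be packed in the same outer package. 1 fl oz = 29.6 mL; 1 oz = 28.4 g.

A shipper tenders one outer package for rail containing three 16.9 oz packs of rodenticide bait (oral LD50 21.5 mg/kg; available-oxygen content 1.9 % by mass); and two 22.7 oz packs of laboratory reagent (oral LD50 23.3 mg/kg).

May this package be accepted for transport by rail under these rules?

Oral LD50 21.5 mg/kg meets the Class 6.1 criterion (Toxic), so the rodenticide bait is Class 6.1.
The laboratory reagent has oral LD50 23.3 mg/kg, which is ≤ 50 mg/kg, so it is Class 6.1 (Toxic).
Total Class 6.1: (three 16.9 oz packs = 1439.88 g) + (two 22.7 oz packs = 1289.36 g) = 2729.24 g.
That exceeds the Class 6.1 rail limit of 2.5 kg.

No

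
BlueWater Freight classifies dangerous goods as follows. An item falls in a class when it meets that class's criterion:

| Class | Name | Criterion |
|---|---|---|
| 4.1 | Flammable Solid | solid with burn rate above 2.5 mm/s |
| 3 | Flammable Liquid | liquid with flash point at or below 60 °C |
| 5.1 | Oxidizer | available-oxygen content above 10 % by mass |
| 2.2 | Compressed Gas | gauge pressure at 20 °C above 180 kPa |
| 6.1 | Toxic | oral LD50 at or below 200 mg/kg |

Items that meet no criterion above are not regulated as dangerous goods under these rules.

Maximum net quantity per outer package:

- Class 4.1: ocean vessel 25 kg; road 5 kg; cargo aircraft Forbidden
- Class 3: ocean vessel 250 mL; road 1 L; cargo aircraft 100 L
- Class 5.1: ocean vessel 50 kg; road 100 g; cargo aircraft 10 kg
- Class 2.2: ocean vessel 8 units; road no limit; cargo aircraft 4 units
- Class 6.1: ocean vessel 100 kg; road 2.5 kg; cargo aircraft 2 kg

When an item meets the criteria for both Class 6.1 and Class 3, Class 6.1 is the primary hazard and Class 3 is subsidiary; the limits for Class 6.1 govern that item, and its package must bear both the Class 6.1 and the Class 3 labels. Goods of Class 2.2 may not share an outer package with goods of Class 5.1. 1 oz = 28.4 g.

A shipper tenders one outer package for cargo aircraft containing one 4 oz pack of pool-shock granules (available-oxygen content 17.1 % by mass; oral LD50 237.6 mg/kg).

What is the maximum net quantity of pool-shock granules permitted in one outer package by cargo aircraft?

Available-oxygen content 17.1 % by mass meets the Class 5.1 criterion (Oxidizer), so the pool-shock granules are Class 5.1.
The cargo aircraft limit for Class 5.1 is 10 kg.

10 kg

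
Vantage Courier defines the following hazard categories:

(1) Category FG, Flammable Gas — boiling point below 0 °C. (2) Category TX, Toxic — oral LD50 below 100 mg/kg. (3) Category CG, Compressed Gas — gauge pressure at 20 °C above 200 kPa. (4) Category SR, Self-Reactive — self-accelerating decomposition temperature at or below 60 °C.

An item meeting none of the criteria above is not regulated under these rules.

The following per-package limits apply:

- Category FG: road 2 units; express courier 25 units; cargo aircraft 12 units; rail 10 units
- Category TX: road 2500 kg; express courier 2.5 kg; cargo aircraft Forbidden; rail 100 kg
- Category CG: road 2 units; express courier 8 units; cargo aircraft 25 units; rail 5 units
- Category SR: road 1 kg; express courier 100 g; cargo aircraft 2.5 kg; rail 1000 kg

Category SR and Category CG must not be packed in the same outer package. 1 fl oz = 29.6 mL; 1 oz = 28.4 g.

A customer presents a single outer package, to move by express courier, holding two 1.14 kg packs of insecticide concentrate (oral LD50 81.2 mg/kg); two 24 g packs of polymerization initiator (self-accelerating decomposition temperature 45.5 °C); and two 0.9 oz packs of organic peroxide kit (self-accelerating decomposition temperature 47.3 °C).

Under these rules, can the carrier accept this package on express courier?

Yes

With oral LD50 81.2 mg/kg (< 100 mg/kg), the insecticide concentrate falls in Category TX.
With self-accelerating decomposition temperature 45.5 °C (≤ 60 °C), the polymerization initiator falls in Category SR.
Organic peroxide kit: self-accelerating decomposition temperature 47.3 °C ≤ 60 °C → Category SR (Self-Reactive).
Total Category SR: (two 24 g packs = 48 g) + (two 0.9 oz packs = 51.12 g) = 99.12 g.
That is within the Category SR express courier limit of 100 g.
Category TX quantity: two 1.14 kg packs = 2.28 kg.
2.28 kg ≤ 2.5 kg (express courier limit, Category TX) — within limit.
The segregation rule (Category SR with Category CG) does not apply to Category SR with Category TX.
Every hazard category is within its express courier limit and no segregation rule is violated.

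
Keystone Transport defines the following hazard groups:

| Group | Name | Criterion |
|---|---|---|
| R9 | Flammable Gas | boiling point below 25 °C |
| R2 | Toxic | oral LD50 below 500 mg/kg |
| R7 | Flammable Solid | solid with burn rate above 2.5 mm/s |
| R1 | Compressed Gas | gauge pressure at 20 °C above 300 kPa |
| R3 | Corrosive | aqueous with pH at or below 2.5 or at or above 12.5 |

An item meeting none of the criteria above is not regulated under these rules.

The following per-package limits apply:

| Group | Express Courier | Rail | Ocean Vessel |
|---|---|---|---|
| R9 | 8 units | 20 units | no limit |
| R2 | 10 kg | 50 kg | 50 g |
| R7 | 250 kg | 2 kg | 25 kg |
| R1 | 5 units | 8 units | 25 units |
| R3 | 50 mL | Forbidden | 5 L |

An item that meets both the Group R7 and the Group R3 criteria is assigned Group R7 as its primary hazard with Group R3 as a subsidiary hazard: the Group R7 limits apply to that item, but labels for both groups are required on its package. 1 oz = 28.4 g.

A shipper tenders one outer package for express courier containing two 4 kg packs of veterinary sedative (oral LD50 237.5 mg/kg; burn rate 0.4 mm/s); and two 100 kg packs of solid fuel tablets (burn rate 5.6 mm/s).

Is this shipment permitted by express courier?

The veterinary sedative has oral LD50 237.5 mg/kg, which is < 500 mg/kg, so it is Group R2 (Toxic).
With burn rate 5.6 mm/s (> 2.5 mm/s), the solid fuel tablets fall in Group R7.
Group R7 quantity: two 100 kg packs = 200 kg.
That is within the Group R7 express courier limit of 250 kg.
Group R2 quantity: two 4 kg packs = 8 kg.
That is within the Group R2 express courier limit of 10 kg.
Every hazard group is within its express courier limit and no segregation rule is violated.

Yes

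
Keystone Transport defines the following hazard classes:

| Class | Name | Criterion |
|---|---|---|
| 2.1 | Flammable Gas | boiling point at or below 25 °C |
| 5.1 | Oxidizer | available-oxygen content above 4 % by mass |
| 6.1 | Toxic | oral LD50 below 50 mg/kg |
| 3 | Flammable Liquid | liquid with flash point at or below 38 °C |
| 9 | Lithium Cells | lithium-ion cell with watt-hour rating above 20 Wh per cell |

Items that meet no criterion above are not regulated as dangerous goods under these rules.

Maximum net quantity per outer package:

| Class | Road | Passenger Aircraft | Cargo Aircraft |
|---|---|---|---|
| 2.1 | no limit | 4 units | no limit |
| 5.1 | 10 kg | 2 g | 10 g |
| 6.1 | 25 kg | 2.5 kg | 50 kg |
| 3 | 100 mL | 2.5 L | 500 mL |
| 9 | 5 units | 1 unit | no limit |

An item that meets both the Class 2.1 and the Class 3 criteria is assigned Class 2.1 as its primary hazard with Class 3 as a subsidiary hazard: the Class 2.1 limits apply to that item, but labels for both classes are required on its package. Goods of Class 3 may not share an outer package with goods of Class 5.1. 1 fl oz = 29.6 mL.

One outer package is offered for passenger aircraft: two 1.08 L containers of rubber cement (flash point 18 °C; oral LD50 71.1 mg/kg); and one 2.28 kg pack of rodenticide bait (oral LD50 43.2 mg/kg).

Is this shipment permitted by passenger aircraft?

Yes

The rubber cement has flash point 18 °C, which is ≤ 38 °C, so it is Class 3 (Flammable Liquid).
With oral LD50 43.2 mg/kg (< 50 mg/kg), the rodenticide bait falls in Class 6.1.
Class 3 quantity: two 1.08 L containers = 2.16 L.
That is within the Class 3 passenger aircraft limit of 2.5 L.
Class 6.1 quantity: 2.28 kg.
2.28 kg is within the passenger aircraft limit of 2.5 kg for Class 6.1.
The segregation rule (Class 3 with Class 5.1) does not apply to Class 3 with Class 6.1.
Every hazard class is within its passenger aircraft limit and no segregation rule is violated.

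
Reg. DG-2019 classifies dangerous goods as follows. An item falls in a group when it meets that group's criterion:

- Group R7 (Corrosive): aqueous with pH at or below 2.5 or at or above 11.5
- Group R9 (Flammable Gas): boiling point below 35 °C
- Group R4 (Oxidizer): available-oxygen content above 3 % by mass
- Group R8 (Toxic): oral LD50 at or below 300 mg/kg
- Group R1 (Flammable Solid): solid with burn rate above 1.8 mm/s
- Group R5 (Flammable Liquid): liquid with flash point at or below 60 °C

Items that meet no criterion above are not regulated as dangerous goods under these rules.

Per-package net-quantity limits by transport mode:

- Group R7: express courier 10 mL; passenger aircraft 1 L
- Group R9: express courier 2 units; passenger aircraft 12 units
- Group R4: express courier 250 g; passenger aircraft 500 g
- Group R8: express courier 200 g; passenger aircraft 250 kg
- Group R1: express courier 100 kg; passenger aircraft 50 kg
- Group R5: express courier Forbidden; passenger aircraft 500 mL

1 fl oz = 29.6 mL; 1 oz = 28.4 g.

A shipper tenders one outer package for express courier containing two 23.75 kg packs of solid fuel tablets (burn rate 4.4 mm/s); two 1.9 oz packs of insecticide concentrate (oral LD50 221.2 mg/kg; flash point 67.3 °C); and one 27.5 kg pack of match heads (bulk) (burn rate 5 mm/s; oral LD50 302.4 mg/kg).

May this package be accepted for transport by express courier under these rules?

Burn rate 4.4 mm/s meets the Group R1 criterion (Flammable Solid), so the solid fuel tablets are Group R1.
Insecticide concentrate: oral LD50 221.2 mg/kg ≤ 300 mg/kg → Group R8 (Toxic).
The match heads (bulk) have burn rate 5 mm/s, which is > 1.8 mm/s, so they are Group R1 (Flammable Solid).
Group R8 quantity: two 1.9 oz packs = 107.92 g.
That is within the Group R8 express courier limit of 200 g.
Group R1 net quantity: (two 23.75 kg packs = 47.5 kg) + 27.5 kg = 75 kg.
75 kg is within the express courier limit of 100 kg for Group R1.
Every hazard group is within its express courier limit and no segregation rule is violated.

Yes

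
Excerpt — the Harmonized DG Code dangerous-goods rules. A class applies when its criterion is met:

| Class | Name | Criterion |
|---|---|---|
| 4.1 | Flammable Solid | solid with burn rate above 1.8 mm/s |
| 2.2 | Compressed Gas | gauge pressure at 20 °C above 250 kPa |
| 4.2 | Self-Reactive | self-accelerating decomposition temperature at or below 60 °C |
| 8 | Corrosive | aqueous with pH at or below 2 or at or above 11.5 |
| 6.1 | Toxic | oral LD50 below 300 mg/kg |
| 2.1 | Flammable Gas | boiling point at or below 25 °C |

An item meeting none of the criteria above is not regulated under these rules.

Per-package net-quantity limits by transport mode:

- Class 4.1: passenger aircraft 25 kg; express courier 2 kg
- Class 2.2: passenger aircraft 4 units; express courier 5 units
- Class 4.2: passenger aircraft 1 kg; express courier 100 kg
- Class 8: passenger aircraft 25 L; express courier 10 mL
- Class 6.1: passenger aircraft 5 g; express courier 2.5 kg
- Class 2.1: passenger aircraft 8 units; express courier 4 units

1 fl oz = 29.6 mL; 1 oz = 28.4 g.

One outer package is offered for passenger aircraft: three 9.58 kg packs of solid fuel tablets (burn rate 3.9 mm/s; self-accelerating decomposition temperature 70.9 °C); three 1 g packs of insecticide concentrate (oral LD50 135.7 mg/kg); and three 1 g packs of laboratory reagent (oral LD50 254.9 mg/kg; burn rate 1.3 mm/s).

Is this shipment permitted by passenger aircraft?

The solid fuel tablets have burn rate 3.9 mm/s, which is > 1.8 mm/s, so they are Class 4.1 (Flammable Solid).
With oral LD50 135.7 mg/kg (< 300 mg/kg), the insecticide concentrate falls in Class 6.1.
Laboratory reagent: oral LD50 254.9 mg/kg < 300 mg/kg → Class 6.1 (Toxic).
Total Class 6.1: (three 1 g packs = 3 g) + (three 1 g packs = 3 g) = 6 g.
6 g > 5 g (passenger aircraft limit, Class 6.1) — over the limit.
Class 4.1 quantity: three 9.58 kg packs = 28.74 kg.
That exceeds the Class 4.1 passenger aircraft limit of 25 kg.

No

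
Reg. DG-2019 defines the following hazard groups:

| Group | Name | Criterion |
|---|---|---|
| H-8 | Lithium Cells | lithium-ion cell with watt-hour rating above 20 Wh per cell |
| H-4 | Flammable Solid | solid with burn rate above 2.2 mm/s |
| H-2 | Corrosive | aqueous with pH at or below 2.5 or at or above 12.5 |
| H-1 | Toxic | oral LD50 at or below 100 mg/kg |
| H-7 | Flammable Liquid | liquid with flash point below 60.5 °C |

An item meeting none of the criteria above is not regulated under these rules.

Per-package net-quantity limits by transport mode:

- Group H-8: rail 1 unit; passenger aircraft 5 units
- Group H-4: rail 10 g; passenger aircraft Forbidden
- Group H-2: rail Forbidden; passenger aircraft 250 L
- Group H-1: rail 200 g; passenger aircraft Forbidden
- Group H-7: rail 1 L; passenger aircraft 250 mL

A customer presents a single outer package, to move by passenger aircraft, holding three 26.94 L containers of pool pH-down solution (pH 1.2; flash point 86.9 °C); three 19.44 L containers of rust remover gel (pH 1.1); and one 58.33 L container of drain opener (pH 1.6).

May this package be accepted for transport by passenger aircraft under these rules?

pH 1.2 meets the Group H-2 criterion (Corrosive), so the pool pH-down solution is Group H-2.
The rust remover gel has pH 1.1, which is ≤ 2.5, so it is Group H-2 (Corrosive).
pH 1.6 meets the Group H-2 criterion (Corrosive), so the drain opener is Group H-2.
Total Group H-2: (three 26.94 L containers = 80.82 L) + (three 19.44 L containers = 58.32 L) + 58.33 L = 197.47 L.
197.47 L is within the passenger aircraft limit of 250 L for Group H-2.

Yes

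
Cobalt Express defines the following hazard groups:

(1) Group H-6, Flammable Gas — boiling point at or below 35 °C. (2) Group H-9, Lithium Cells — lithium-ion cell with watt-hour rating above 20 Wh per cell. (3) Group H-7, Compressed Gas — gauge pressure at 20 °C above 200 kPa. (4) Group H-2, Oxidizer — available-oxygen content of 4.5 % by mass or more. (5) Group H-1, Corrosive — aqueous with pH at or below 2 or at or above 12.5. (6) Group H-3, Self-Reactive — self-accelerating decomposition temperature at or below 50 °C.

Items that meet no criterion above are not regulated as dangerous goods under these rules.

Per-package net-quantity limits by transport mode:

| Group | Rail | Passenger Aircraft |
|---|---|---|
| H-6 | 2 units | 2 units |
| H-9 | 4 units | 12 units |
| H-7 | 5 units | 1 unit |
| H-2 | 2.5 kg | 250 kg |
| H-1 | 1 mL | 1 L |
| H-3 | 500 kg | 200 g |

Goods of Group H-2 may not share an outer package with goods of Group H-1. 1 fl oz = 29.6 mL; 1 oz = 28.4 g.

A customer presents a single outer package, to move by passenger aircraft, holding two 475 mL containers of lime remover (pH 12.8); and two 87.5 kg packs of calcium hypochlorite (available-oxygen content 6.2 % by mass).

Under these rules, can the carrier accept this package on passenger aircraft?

With pH 12.8 (≥ 12.5), the lime remover falls in Group H-1.
The calcium hypochlorite has available-oxygen content 6.2 % by mass, which is ≥ 4.5 % by mass, so it is Group H-2 (Oxidizer).
Group H-2 quantity: two 87.5 kg packs = 175 kg.
175 kg is within the passenger aircraft limit of 250 kg for Group H-2.
Group H-1 quantity: two 475 mL containers = 950 mL.
950 mL is within the passenger aircraft limit of 1 L for Group H-1.
Group H-2 and Group H-1 may not share an outer package.

No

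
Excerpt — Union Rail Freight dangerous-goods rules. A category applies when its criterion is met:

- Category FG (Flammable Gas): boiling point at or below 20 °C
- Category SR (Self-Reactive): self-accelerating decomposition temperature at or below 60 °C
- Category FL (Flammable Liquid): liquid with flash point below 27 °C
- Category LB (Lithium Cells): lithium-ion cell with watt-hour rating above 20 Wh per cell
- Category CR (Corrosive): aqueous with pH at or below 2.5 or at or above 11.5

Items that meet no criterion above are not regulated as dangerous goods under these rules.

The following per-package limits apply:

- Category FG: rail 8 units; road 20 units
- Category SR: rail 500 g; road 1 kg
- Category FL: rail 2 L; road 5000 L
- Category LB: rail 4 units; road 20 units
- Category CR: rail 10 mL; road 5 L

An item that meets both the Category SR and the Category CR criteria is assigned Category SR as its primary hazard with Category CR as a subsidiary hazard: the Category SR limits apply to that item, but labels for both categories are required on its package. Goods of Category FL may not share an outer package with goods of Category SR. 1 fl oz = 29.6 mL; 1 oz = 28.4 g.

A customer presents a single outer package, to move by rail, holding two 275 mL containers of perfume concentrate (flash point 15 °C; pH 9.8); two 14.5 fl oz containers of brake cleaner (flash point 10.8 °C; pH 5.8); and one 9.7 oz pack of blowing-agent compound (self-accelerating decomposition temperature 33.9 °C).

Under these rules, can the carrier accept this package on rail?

With flash point 15 °C (< 27 °C), the perfume concentrate falls in Category FL.
The brake cleaner has flash point 10.8 °C, which is < 27 °C, so it is Category FL (Flammable Liquid).
Self-accelerating decomposition temperature 33.9 °C meets the Category SR criterion (Self-Reactive), so the blowing-agent compound is Category SR.
Total Category FL: (two 275 mL containers = 550 mL) + (two 14.5 fl oz containers = 858.4 mL) = 1408.4 mL.
1408.4 mL is within the rail limit of 2 L for Category FL.
Category SR quantity: one 9.7 oz pack = 275.48 g.
275.48 g ≤ 500 g (rail limit, Category SR) — within limit.
Category FL and Category SR may not share an outer package.

No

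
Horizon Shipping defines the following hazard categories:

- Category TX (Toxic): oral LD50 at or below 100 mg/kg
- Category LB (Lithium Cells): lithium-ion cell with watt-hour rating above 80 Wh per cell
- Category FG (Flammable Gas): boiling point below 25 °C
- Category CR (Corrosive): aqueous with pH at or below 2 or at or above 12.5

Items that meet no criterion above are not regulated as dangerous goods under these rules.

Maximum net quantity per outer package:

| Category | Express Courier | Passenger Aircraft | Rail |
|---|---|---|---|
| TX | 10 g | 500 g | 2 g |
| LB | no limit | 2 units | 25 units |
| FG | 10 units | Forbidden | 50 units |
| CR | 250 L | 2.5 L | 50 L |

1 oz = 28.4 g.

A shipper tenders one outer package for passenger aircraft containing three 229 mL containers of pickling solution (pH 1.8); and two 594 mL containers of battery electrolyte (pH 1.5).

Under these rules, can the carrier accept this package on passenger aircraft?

Pickling solution: pH 1.8 ≤ 2 → Category CR (Corrosive).
With pH 1.5 (≤ 2), the battery electrolyte falls in Category CR.
Total Category CR: (three 229 mL containers = 687 mL) + (two 594 mL containers = 1.188 L) = 1.875 L.
1.875 L ≤ 2.5 L (passenger aircraft limit, Category CR) — within limit.

Yes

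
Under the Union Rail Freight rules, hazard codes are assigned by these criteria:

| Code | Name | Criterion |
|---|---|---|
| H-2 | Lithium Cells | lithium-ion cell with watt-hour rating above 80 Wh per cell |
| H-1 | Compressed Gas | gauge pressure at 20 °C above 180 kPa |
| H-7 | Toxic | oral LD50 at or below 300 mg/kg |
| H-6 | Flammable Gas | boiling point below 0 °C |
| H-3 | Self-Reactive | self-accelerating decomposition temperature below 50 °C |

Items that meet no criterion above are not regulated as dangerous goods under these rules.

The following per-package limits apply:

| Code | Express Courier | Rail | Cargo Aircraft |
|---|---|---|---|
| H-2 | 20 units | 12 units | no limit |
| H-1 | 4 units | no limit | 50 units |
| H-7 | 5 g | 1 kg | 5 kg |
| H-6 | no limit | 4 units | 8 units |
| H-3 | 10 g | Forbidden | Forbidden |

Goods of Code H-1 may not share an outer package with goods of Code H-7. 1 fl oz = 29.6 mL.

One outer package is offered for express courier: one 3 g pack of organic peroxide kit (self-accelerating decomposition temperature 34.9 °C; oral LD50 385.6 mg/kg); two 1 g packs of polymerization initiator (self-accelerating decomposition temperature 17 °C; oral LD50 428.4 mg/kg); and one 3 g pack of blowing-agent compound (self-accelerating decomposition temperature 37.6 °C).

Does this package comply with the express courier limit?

Yes

With self-accelerating decomposition temperature 34.9 °C (< 50 °C), the organic peroxide kit falls in Code H-3.
Self-accelerating decomposition temperature 17 °C meets the Code H-3 criterion (Self-Reactive), so the polymerization initiator is Code H-3.
The blowing-agent compound has self-accelerating decomposition temperature 37.6 °C, which is < 50 °C, so it is Code H-3 (Self-Reactive).
Code H-3 net quantity: 3 g + (two 1 g packs = 2 g) + 3 g = 8 g.
8 g ≤ 10 g (express courier limit, Code H-3) — within limit.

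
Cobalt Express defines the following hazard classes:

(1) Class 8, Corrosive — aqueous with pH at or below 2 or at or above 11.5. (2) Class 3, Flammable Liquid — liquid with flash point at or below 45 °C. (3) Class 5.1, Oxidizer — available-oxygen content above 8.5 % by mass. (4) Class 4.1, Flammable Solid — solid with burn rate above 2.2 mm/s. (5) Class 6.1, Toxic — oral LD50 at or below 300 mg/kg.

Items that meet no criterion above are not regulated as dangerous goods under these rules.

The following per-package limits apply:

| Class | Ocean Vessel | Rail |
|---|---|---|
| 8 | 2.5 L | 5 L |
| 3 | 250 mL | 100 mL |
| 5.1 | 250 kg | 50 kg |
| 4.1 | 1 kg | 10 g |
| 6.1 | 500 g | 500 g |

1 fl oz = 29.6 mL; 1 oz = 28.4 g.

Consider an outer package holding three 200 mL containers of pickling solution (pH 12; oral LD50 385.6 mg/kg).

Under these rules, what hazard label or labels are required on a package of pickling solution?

Class 8

pH 12 meets the Class 8 criterion (Corrosive), so the pickling solution is Class 8.
Only the Class 8 label is required.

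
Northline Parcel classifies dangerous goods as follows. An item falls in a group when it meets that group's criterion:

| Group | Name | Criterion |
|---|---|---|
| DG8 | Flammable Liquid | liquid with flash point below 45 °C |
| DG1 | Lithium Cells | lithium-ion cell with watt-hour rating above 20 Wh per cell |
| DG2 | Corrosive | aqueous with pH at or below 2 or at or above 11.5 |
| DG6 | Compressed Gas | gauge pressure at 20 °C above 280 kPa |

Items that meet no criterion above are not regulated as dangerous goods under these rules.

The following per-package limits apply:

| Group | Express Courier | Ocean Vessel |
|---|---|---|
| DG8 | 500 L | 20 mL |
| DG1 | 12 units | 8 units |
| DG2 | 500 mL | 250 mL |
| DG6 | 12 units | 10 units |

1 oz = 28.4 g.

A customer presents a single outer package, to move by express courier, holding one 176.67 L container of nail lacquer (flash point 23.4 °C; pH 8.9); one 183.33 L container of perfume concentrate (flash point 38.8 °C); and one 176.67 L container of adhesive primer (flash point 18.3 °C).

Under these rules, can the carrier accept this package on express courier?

Nail lacquer: flash point 23.4 °C < 45 °C → Group DG8 (Flammable Liquid).
The perfume concentrate has flash point 38.8 °C, which is < 45 °C, so it is Group DG8 (Flammable Liquid).
With flash point 18.3 °C (< 45 °C), the adhesive primer falls in Group DG8.
Total Group DG8: 176.67 L + 183.33 L + 176.67 L = 536.67 L.
536.67 L > 500 L (express courier limit, Group DG8) — over the limit.

No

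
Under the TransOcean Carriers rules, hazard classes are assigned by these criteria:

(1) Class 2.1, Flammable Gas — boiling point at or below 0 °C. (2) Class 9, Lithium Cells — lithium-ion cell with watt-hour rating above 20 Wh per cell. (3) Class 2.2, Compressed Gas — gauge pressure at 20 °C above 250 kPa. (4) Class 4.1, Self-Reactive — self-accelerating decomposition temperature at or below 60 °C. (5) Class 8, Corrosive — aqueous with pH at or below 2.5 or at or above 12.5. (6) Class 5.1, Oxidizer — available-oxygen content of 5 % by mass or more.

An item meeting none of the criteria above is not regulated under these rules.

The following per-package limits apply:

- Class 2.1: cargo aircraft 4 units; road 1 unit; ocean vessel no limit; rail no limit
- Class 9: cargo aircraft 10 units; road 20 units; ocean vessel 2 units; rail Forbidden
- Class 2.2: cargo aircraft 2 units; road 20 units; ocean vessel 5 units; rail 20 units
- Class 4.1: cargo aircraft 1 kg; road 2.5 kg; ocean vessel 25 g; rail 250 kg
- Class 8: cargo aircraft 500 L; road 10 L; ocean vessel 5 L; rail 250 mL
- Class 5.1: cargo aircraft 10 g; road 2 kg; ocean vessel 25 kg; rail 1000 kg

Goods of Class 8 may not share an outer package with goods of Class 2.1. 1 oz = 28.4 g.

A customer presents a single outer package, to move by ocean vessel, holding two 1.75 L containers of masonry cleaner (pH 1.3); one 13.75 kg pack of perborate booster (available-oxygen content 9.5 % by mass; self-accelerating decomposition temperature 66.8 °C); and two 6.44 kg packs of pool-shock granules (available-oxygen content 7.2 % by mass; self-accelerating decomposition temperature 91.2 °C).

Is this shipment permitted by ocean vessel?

The masonry cleaner has pH 1.3, which is ≤ 2.5, so it is Class 8 (Corrosive).
Available-oxygen content 9.5 % by mass meets the Class 5.1 criterion (Oxidizer), so the perborate booster is Class 5.1.
Available-oxygen content 7.2 % by mass meets the Class 5.1 criterion (Oxidizer), so the pool-shock granules are Class 5.1.
Class 5.1 net quantity: 13.75 kg + (two 6.44 kg packs = 12.88 kg) = 26.63 kg.
That exceeds the Class 5.1 ocean vessel limit of 25 kg.
Class 8 quantity: two 1.75 L containers = 3.5 L.
That is within the Class 8 ocean vessel limit of 5 L.
The segregation rule (Class 8 with Class 2.1) does not apply to Class 5.1 with Class 8.

No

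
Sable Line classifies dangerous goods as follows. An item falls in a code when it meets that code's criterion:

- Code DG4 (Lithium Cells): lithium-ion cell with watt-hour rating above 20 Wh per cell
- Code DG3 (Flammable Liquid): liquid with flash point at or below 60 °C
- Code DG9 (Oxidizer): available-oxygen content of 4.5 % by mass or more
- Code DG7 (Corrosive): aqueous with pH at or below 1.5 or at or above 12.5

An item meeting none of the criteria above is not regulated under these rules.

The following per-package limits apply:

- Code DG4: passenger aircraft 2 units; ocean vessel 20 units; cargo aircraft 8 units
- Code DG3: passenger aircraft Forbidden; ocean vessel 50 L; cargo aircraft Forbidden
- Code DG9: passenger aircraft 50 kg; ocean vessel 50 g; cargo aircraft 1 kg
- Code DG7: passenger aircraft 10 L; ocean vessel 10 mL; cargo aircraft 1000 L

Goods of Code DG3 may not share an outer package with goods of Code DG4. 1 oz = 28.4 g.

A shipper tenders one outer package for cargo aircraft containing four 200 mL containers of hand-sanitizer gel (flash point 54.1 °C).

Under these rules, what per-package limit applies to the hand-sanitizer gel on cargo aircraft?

Flash point 54.1 °C meets the Code DG3 criterion (Flammable Liquid), so the hand-sanitizer gel is Code DG3.
The cargo aircraft limit for Code DG3 is Forbidden.

Forbidden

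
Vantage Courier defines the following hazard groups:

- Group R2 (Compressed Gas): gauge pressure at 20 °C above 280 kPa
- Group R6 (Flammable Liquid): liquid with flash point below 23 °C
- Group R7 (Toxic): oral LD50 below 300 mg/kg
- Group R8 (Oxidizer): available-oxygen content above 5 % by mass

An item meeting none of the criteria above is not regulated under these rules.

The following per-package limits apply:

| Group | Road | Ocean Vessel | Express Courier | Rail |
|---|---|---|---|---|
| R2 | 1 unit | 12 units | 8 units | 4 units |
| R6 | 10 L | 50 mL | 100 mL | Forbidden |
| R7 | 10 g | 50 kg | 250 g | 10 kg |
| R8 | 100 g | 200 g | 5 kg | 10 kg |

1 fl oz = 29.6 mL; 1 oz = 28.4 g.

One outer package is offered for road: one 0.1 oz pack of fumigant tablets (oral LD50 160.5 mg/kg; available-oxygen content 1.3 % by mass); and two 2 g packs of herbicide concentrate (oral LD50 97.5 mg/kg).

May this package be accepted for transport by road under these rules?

With oral LD50 160.5 mg/kg (< 300 mg/kg), the fumigant tablets fall in Group R7.
The herbicide concentrate has oral LD50 97.5 mg/kg, which is < 300 mg/kg, so it is Group R7 (Toxic).
Group R7 net quantity: (one 0.1 oz pack = 2.84 g) + (two 2 g packs = 4 g) = 6.84 g.
6.84 g is within the road limit of 10 g for Group R7.

Yes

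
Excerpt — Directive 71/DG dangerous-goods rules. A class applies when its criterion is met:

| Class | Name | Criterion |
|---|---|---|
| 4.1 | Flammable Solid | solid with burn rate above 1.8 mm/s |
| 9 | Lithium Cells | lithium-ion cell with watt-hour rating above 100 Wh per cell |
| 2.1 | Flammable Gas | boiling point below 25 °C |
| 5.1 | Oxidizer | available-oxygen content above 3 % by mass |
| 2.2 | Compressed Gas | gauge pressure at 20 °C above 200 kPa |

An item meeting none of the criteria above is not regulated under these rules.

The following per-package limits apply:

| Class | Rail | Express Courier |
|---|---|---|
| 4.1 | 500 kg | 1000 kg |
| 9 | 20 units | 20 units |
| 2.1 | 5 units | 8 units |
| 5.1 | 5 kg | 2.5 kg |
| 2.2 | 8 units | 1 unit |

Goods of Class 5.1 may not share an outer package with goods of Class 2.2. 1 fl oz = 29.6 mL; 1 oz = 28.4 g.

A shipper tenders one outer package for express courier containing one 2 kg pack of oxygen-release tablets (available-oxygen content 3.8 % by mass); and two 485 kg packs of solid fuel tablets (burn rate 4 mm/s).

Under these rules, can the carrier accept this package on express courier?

With available-oxygen content 3.8 % by mass (> 3 % by mass), the oxygen-release tablets fall in Class 5.1.
The solid fuel tablets have burn rate 4 mm/s, which is > 1.8 mm/s, so they are Class 4.1 (Flammable Solid).
Class 5.1 quantity: 2 kg.
2 kg is within the express courier limit of 2.5 kg for Class 5.1.
Class 4.1 quantity: two 485 kg packs = 970 kg.
970 kg ≤ 1000 kg (express courier limit, Class 4.1) — within limit.
The segregation rule (Class 5.1 with Class 2.2) does not apply to Class 5.1 with Class 4.1.
Every hazard class is within its express courier limit and no segregation rule is violated.

Yes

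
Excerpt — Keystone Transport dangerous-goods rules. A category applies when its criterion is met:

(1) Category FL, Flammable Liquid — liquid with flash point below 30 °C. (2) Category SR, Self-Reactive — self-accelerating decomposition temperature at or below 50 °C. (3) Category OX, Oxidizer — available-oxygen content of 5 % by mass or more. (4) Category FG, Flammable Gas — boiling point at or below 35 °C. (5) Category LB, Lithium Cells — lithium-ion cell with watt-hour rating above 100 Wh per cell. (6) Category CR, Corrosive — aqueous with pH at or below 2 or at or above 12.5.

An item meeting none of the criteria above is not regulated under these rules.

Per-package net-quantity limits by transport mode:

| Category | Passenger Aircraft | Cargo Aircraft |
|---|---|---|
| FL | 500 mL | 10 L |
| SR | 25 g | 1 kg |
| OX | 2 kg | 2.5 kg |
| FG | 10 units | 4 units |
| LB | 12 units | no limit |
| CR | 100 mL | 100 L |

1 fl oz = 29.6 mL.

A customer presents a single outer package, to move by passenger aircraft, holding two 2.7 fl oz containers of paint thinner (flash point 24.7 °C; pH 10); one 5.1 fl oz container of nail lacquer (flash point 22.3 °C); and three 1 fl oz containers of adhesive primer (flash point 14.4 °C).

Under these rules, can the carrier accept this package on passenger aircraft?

Paint thinner: flash point 24.7 °C < 30 °C → Category FL (Flammable Liquid).
Flash point 22.3 °C meets the Category FL criterion (Flammable Liquid), so the nail lacquer is Category FL.
With flash point 14.4 °C (< 30 °C), the adhesive primer falls in Category FL.
Total Category FL: (two 2.7 fl oz containers = 159.84 mL) + (one 5.1 fl oz container = 150.96 mL) + (three 1 fl oz containers = 88.8 mL) = 399.6 mL.
399.6 mL ≤ 500 mL (passenger aircraft limit, Category FL) — within limit.

Yes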